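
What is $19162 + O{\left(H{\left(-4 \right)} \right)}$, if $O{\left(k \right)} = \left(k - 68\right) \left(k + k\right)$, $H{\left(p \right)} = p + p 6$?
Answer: $24538$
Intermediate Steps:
$H{\left(p \right)} = 7 p$ ($H{\left(p \right)} = p + 6 p = 7 p$)
$O{\left(k \right)} = 2 k \left(-68 + k\right)$ ($O{\left(k \right)} = \left(-68 + k\right) 2 k = 2 k \left(-68 + k\right)$)
$19162 + O{\left(H{\left(-4 \right)} \right)} = 19162 + 2 \cdot 7 \left(-4\right) \left(-68 + 7 \left(-4\right)\right) = 19162 + 2 \left(-28\right) \left(-68 - 28\right) = 19162 + 2 \left(-28\right) \left(-96\right) = 19162 + 5376 = 24538$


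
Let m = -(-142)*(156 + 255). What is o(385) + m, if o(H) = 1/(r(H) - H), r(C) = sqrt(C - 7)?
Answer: 1232663747/21121 - 3*sqrt(42)/147847 ≈ 58362.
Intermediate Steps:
r(C) = sqrt(-7 + C)
o(H) = 1/(sqrt(-7 + H) - H)
m = 58362 (m = -(-142)*411 = -1*(-58362) = 58362)
o(385) + m = -1/(385 - sqrt(-7 + 385)) + 58362 = -1/(385 - sqrt(378)) + 58362 = -1/(385 - 3*sqrt(42)) + 58362 = 58362 - 1/(385 - 3*sqrt(42))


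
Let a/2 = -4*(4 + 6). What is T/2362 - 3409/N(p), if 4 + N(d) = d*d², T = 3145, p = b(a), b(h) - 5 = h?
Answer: 1334861513/996478198 ≈ 1.3396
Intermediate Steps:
a = -80 (a = 2*(-4*(4 + 6)) = 2*(-4*10) = 2*(-40) = -80)
b(h) = 5 + h
p = -75 (p = 5 - 80 = -75)
N(d) = -4 + d³ (N(d) = -4 + d*d² = -4 + d³)
T/2362 - 3409/N(p) = 3145/2362 - 3409/(-4 + (-75)³) = 3145*(1/2362) - 3409/(-4 - 421875) = 3145/2362 - 3409/(-421879) = 3145/2362 - 3409*(-1/421879) = 3145/2362 + 3409/421879 = 1334861513/996478198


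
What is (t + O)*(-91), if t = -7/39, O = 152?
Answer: -41447/3 ≈ -13816.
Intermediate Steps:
t = -7/39 (t = -7*1/39 = -7/39 ≈ -0.17949)
(t + O)*(-91) = (-7/39 + 152)*(-91) = (5921/39)*(-91) = -41447/3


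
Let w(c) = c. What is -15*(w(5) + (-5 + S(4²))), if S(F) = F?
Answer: -240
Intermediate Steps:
-15*(w(5) + (-5 + S(4²))) = -15*(5 + (-5 + 4²)) = -15*(5 + (-5 + 16)) = -15*(5 + 11) = -15*16 = -240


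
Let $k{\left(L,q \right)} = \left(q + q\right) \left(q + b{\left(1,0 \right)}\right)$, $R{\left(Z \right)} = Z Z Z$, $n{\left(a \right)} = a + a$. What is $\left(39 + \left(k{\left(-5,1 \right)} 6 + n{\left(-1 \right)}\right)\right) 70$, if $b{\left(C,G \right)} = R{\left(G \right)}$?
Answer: $3430$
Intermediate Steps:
$n{\left(a \right)} = 2 a$
$R{\left(Z \right)} = Z^{3}$ ($R{\left(Z \right)} = Z^{2} Z = Z^{3}$)
$b{\left(C,G \right)} = G^{3}$
$k{\left(L,q \right)} = 2 q^{2}$ ($k{\left(L,q \right)} = \left(q + q\right) \left(q + 0^{3}\right) = 2 q \left(q + 0\right) = 2 q q = 2 q^{2}$)
$\left(39 + \left(k{\left(-5,1 \right)} 6 + n{\left(-1 \right)}\right)\right) 70 = \left(39 + \left(2 \cdot 1^{2} \cdot 6 + 2 \left(-1\right)\right)\right) 70 = \left(39 - \left(2 - 2 \cdot 1 \cdot 6\right)\right) 70 = \left(39 + \left(2 \cdot 6 - 2\right)\right) 70 = \left(39 + \left(12 - 2\right)\right) 70 = \left(39 + 10\right) 70 = 49 \cdot 70 = 3430$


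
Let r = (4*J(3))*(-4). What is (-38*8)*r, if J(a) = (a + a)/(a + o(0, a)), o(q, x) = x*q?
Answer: 9728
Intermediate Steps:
o(q, x) = q*x
J(a) = 2 (J(a) = (a + a)/(a + 0*a) = (2*a)/(a + 0) = (2*a)/a = 2)
r = -32 (r = (4*2)*(-4) = 8*(-4) = -32)
(-38*8)*r = -38*8*(-32) = -304*(-32) = 9728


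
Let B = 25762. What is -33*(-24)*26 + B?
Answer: 46354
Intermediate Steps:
-33*(-24)*26 + B = -33*(-24)*26 + 25762 = 792*26 + 25762 = 20592 + 25762 = 46354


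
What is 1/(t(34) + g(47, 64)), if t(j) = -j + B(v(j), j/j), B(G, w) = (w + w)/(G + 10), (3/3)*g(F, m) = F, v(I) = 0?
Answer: 5/66 ≈ 0.075758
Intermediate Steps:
g(F, m) = F
B(G, w) = 2*w/(10 + G) (B(G, w) = (2*w)/(10 + G) = 2*w/(10 + G))
t(j) = ⅕ - j (t(j) = -j + 2*(j/j)/(10 + 0) = -j + 2*1/10 = -j + 2*1*(⅒) = -j + ⅕ = ⅕ - j)
1/(t(34) + g(47, 64)) = 1/((⅕ - 1*34) + 47) = 1/((⅕ - 34) + 47) = 1/(-169/5 + 47) = 1/(66/5) = 5/66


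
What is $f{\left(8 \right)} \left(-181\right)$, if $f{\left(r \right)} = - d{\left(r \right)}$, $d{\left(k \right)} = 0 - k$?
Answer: $-1448$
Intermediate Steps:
$d{\left(k \right)} = - k$
$f{\left(r \right)} = r$ ($f{\left(r \right)} = - \left(-1\right) r = r$)
$f{\left(8 \right)} \left(-181\right) = 8 \left(-181\right) = -1448$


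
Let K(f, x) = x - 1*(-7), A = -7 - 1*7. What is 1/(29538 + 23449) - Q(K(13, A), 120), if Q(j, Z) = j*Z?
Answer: 44509081/52987 ≈ 840.00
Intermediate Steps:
A = -14 (A = -7 - 7 = -14)
K(f, x) = 7 + x (K(f, x) = x + 7 = 7 + x)
Q(j, Z) = Z*j
1/(29538 + 23449) - Q(K(13, A), 120) = 1/(29538 + 23449) - 120*(7 - 14) = 1/52987 - 120*(-7) = 1/52987 - 1*(-840) = 1/52987 + 840 = 44509081/52987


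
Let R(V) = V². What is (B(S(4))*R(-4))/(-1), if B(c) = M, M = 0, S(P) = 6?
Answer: 0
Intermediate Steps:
B(c) = 0
(B(S(4))*R(-4))/(-1) = (0*(-4)²)/(-1) = (0*16)*(-1) = 0*(-1) = 0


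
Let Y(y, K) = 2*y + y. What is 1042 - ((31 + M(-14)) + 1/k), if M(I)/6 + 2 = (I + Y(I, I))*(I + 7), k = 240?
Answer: -318961/240 ≈ -1329.0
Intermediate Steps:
Y(y, K) = 3*y
M(I) = -12 + 24*I*(7 + I) (M(I) = -12 + 6*((I + 3*I)*(I + 7)) = -12 + 6*((4*I)*(7 + I)) = -12 + 6*(4*I*(7 + I)) = -12 + 24*I*(7 + I))
1042 - ((31 + M(-14)) + 1/k) = 1042 - ((31 + (-12 + 24*(-14)**2 + 168*(-14))) + 1/240) = 1042 - ((31 + (-12 + 24*196 - 2352)) + 1/240) = 1042 - ((31 + (-12 + 4704 - 2352)) + 1/240) = 1042 - ((31 + 2340) + 1/240) = 1042 - (2371 + 1/240) = 1042 - 1*569041/240 = 1042 - 569041/240 = -318961/240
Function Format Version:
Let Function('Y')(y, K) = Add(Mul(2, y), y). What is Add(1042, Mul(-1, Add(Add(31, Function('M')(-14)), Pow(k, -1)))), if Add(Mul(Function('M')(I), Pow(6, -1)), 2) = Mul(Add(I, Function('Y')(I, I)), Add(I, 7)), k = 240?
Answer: Rational(-318961, 240) ≈ -1329.0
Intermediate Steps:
Function('Y')(y, K) = Mul(3, y)
Function('M')(I) = Add(-12, Mul(24, I, Add(7, I))) (Function('M')(I) = Add(-12, Mul(6, Mul(Add(I, Mul(3, I)), Add(I, 7)))) = Add(-12, Mul(6, Mul(Mul(4, I), Add(7, I)))) = Add(-12, Mul(6, Mul(4, I, Add(7, I)))) = Add(-12, Mul(24, I, Add(7, I))))
Add(1042, Mul(-1, Add(Add(31, Function('M')(-14)), Pow(k, -1)))) = Add(1042, Mul(-1, Add(Add(31, Add(-12, Mul(24, Pow(-14, 2)), Mul(168, -14))), Pow(240, -1)))) = Add(1042, Mul(-1, Add(Add(31, Add(-12, Mul(24, 196), -2352)), Rational(1, 240)))) = Add(1042, Mul(-1, Add(Add(31, Add(-12, 4704, -2352)), Rational(1, 240)))) = Add(1042, Mul(-1, Add(Add(31, 2340), Rational(1, 240)))) = Add(1042, Mul(-1, Add(2371, Rational(1, 240)))) = Add(1042, Mul(-1, Rational(569041, 240))) = Add(1042, Rational(-569041, 240)) = Rational(-318961, 240)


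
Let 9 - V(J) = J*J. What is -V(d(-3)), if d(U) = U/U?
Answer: -8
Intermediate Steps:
d(U) = 1
V(J) = 9 - J**2 (V(J) = 9 - J*J = 9 - J**2)
-V(d(-3)) = -(9 - 1*1**2) = -(9 - 1*1) = -(9 - 1) = -1*8 = -8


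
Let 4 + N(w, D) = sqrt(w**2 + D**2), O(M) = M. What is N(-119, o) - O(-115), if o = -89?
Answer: 111 + sqrt(22082) ≈ 259.60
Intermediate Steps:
N(w, D) = -4 + sqrt(D**2 + w**2) (N(w, D) = -4 + sqrt(w**2 + D**2) = -4 + sqrt(D**2 + w**2))
N(-119, o) - O(-115) = (-4 + sqrt((-89)**2 + (-119)**2)) - 1*(-115) = (-4 + sqrt(7921 + 14161)) + 115 = (-4 + sqrt(22082)) + 115 = 111 + sqrt(22082)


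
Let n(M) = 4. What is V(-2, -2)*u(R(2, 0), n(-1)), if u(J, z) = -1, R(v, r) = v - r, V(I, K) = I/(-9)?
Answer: -2/9 ≈ -0.22222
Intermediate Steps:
V(I, K) = -I/9 (V(I, K) = I*(-⅑) = -I/9)
V(-2, -2)*u(R(2, 0), n(-1)) = -⅑*(-2)*(-1) = (2/9)*(-1) = -2/9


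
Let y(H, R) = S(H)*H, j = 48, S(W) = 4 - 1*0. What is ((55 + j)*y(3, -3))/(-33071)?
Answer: -1236/33071 ≈ -0.037374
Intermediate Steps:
S(W) = 4 (S(W) = 4 + 0 = 4)
y(H, R) = 4*H
((55 + j)*y(3, -3))/(-33071) = ((55 + 48)*(4*3))/(-33071) = (103*12)*(-1/33071) = 1236*(-1/33071) = -1236/33071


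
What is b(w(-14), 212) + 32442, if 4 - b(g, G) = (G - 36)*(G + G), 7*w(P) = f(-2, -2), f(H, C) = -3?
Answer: -42178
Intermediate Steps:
w(P) = -3/7 (w(P) = (1/7)*(-3) = -3/7)
b(g, G) = 4 - 2*G*(-36 + G) (b(g, G) = 4 - (G - 36)*(G + G) = 4 - (-36 + G)*2*G = 4 - 2*G*(-36 + G))
b(w(-14), 212) + 32442 = (4 - 2*212**2 + 72*212) + 32442 = (4 - 2*44944 + 15264) + 32442 = (4 - 89888 + 15264) + 32442 = -74620 + 32442 = -42178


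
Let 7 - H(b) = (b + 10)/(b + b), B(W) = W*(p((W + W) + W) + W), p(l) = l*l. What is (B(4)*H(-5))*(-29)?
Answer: -128760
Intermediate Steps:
p(l) = l**2
B(W) = W*(W + 9*W**2) (B(W) = W*(((W + W) + W)**2 + W) = W*((2*W + W)**2 + W) = W*((3*W)**2 + W) = W*(9*W**2 + W) = W*(W + 9*W**2))
H(b) = 7 - (10 + b)/(2*b) (H(b) = 7 - (b + 10)/(b + b) = 7 - (10 + b)/(2*b))
(B(4)*H(-5))*(-29) = ((4**2*(1 + 9*4))*(13/2 - 5/(-5)))*(-29) = ((16*(1 + 36))*(13/2 - 5*(-1/5)))*(-29) = ((16*37)*(13/2 + 1))*(-29) = (592*(15/2))*(-29) = 4440*(-29) = -128760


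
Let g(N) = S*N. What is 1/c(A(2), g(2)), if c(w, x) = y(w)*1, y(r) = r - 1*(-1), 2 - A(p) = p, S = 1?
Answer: 1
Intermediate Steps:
A(p) = 2 - p
g(N) = N (g(N) = 1*N = N)
y(r) = 1 + r (y(r) = r + 1 = 1 + r)
c(w, x) = 1 + w (c(w, x) = (1 + w)*1 = 1 + w)
1/c(A(2), g(2)) = 1/(1 + (2 - 1*2)) = 1/(1 + (2 - 2)) = 1/(1 + 0) = 1/1 = 1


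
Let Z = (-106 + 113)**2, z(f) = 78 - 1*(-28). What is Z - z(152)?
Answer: -57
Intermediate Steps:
z(f) = 106 (z(f) = 78 + 28 = 106)
Z = 49 (Z = 7**2 = 49)
Z - z(152) = 49 - 1*106 = 49 - 106 = -57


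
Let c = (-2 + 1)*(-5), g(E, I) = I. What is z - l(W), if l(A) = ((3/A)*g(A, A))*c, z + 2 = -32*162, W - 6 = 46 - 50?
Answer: -5201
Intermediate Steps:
c = 5 (c = -1*(-5) = 5)
W = 2 (W = 6 + (46 - 50) = 6 - 4 = 2)
z = -5186 (z = -2 - 32*162 = -2 - 5184 = -5186)
l(A) = 15 (l(A) = ((3/A)*A)*5 = 3*5 = 15)
z - l(W) = -5186 - 1*15 = -5186 - 15 = -5201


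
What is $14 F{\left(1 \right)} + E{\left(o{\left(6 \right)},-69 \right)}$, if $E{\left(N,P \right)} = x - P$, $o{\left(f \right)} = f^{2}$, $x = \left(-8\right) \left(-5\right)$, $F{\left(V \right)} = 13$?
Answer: $291$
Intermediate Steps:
$x = 40$
$E{\left(N,P \right)} = 40 - P$
$14 F{\left(1 \right)} + E{\left(o{\left(6 \right)},-69 \right)} = 14 \cdot 13 + \left(40 - -69\right) = 182 + \left(40 + 69\right) = 182 + 109 = 291$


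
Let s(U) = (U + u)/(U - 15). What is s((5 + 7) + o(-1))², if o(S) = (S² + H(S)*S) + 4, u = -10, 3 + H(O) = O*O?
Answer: 81/16 ≈ 5.0625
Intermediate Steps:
H(O) = -3 + O² (H(O) = -3 + O*O = -3 + O²)
o(S) = 4 + S² + S*(-3 + S²) (o(S) = (S² + (-3 + S²)*S) + 4 = (S² + S*(-3 + S²)) + 4 = 4 + S² + S*(-3 + S²))
s(U) = (-10 + U)/(-15 + U) (s(U) = (U - 10)/(U - 15) = (-10 + U)/(-15 + U))
s((5 + 7) + o(-1))² = ((-10 + ((5 + 7) + (4 + (-1)² - (-3 + (-1)²))))/(-15 + ((5 + 7) + (4 + (-1)² - (-3 + (-1)²)))))² = ((-10 + (12 + (4 + 1 - (-3 + 1))))/(-15 + (12 + (4 + 1 - (-3 + 1)))))² = ((-10 + (12 + (4 + 1 - 1*(-2))))/(-15 + (12 + (4 + 1 - 1*(-2)))))² = ((-10 + (12 + (4 + 1 + 2)))/(-15 + (12 + (4 + 1 + 2))))² = ((-10 + (12 + 7))/(-15 + (12 + 7)))² = ((-10 + 19)/(-15 + 19))² = (9/4)² = 81/16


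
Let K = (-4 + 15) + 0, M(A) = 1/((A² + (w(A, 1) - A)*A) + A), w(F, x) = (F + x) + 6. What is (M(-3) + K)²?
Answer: 26896/225 ≈ 119.54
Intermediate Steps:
w(F, x) = 6 + F + x
M(A) = 1/(A² + 8*A) (M(A) = 1/((A² + ((6 + A + 1) - A)*A) + A) = 1/((A² + ((7 + A) - A)*A) + A) = 1/((A² + 7*A) + A) = 1/(A² + 8*A))
K = 11 (K = 11 + 0 = 11)
(M(-3) + K)² = (1/((-3)*(8 - 3)) + 11)² = (-⅓/5 + 11)² = (-⅓*⅕ + 11)² = (-1/15 + 11)² = (164/15)² = 26896/225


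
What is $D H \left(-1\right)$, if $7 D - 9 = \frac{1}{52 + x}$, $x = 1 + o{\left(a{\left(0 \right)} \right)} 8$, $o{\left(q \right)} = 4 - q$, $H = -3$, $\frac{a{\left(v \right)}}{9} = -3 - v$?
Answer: $\frac{8130}{2107} \approx 3.8586$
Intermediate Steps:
$a{\left(v \right)} = -27 - 9 v$ ($a{\left(v \right)} = 9 \left(-3 - v\right) = -27 - 9 v$)
$x = 249$ ($x = 1 + \left(4 - \left(-27 - 0\right)\right) 8 = 1 + \left(4 - \left(-27 + 0\right)\right) 8 = 1 + \left(4 - -27\right) 8 = 1 + \left(4 + 27\right) 8 = 1 + 31 \cdot 8 = 1 + 248 = 249$)
$D = \frac{2710}{2107}$ ($D = \frac{9}{7} + \frac{1}{7 \left(52 + 249\right)} = \frac{9}{7} + \frac{1}{7 \cdot 301} = \frac{9}{7} + \frac{1}{7} \cdot \frac{1}{301} = \frac{9}{7} + \frac{1}{2107} = \frac{2710}{2107} \approx 1.2862$)
$D H \left(-1\right) = \frac{2710 \left(\left(-3\right) \left(-1\right)\right)}{2107} = \frac{2710}{2107} \cdot 3 = \frac{8130}{2107}$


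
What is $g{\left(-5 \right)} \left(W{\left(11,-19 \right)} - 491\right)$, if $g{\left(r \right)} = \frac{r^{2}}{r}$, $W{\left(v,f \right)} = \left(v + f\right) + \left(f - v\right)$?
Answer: $2645$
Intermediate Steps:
$W{\left(v,f \right)} = 2 f$ ($W{\left(v,f \right)} = \left(f + v\right) + \left(f - v\right) = 2 f$)
$g{\left(r \right)} = r$
$g{\left(-5 \right)} \left(W{\left(11,-19 \right)} - 491\right) = - 5 \left(2 \left(-19\right) - 491\right) = - 5 \left(-38 - 491\right) = \left(-5\right) \left(-529\right) = 2645$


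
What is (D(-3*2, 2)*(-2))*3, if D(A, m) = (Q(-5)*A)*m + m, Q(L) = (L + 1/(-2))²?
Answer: 2166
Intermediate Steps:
Q(L) = (-½ + L)² (Q(L) = (L - ½)² = (-½ + L)²)
D(A, m) = m + 121*A*m/4 (D(A, m) = (((-1 + 2*(-5))²/4)*A)*m + m = (((-1 - 10)²/4)*A)*m + m = (((¼)*(-11)²)*A)*m + m = (((¼)*121)*A)*m + m = (121*A/4)*m + m = 121*A*m/4 + m = m + 121*A*m/4)
(D(-3*2, 2)*(-2))*3 = (((¼)*2*(4 + 121*(-3*2)))*(-2))*3 = (((¼)*2*(4 + 121*(-6)))*(-2))*3 = (((¼)*2*(4 - 726))*(-2))*3 = (((¼)*2*(-722))*(-2))*3 = -361*(-2)*3 = 722*3 = 2166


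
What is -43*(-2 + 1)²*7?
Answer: -301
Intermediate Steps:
-43*(-2 + 1)²*7 = -43*(-1)²*7 = -43*1*7 = -43*7 = -301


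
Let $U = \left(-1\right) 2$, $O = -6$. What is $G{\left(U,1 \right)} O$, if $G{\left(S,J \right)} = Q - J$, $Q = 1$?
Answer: $0$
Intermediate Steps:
$U = -2$
$G{\left(S,J \right)} = 1 - J$
$G{\left(U,1 \right)} O = \left(1 - 1\right) \left(-6\right) = 0 \left(-6\right) = 0$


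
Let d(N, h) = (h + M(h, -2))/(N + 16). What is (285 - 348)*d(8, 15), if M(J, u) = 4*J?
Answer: -1575/8 ≈ -196.88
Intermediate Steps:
d(N, h) = 5*h/(16 + N) (d(N, h) = (h + 4*h)/(N + 16) = (5*h)/(16 + N) = 5*h/(16 + N))
(285 - 348)*d(8, 15) = (285 - 348)*(5*15/(16 + 8)) = -315*15/24 = -63*25/8 = -1575/8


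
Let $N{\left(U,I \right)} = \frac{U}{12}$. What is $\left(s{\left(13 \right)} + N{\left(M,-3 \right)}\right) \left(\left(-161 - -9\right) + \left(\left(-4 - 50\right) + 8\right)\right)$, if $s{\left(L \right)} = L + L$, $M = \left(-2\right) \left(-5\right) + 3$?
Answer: $- \frac{10725}{2} \approx -5362.5$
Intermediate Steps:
$M = 13$ ($M = 10 + 3 = 13$)
$N{\left(U,I \right)} = \frac{U}{12}$ ($N{\left(U,I \right)} = U \frac{1}{12} = \frac{U}{12}$)
$s{\left(L \right)} = 2 L$
$\left(s{\left(13 \right)} + N{\left(M,-3 \right)}\right) \left(\left(-161 - -9\right) + \left(\left(-4 - 50\right) + 8\right)\right) = \left(2 \cdot 13 + \frac{1}{12} \cdot 13\right) \left(\left(-161 - -9\right) + \left(\left(-4 - 50\right) + 8\right)\right) = \left(26 + \frac{13}{12}\right) \left(\left(-161 + 9\right) + \left(-54 + 8\right)\right) = \frac{325 \left(-152 - 46\right)}{12} = \frac{325}{12} \left(-198\right) = - \frac{10725}{2}$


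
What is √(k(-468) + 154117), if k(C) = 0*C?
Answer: √154117 ≈ 392.58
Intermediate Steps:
k(C) = 0
√(k(-468) + 154117) = √(0 + 154117) = √154117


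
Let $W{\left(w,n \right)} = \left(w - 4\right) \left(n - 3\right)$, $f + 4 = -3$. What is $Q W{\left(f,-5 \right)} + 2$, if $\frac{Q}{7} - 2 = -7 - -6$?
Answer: $618$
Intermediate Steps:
$f = -7$ ($f = -4 - 3 = -7$)
$W{\left(w,n \right)} = \left(-4 + w\right) \left(-3 + n\right)$
$Q = 7$ ($Q = 14 + 7 \left(-7 - -6\right) = 14 + 7 \left(-7 + 6\right) = 14 + 7 \left(-1\right) = 14 - 7 = 7$)
$Q W{\left(f,-5 \right)} + 2 = 7 \left(12 - -20 - -21 - -35\right) + 2 = 7 \left(12 + 20 + 21 + 35\right) + 2 = 7 \cdot 88 + 2 = 616 + 2 = 618$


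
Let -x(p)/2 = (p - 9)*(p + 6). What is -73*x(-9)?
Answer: 7884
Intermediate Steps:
x(p) = -2*(-9 + p)*(6 + p) (x(p) = -2*(p - 9)*(p + 6) = -2*(-9 + p)*(6 + p))
-73*x(-9) = -73*(108 - 2*(-9)**2 + 6*(-9)) = -73*(108 - 2*81 - 54) = -73*(108 - 162 - 54) = -73*(-108) = 7884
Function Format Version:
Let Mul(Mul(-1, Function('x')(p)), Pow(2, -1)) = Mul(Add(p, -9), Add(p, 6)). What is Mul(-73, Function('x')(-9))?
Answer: 7884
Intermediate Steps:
Function('x')(p) = Mul(-2, Add(-9, p), Add(6, p)) (Function('x')(p) = Mul(-2, Mul(Add(p, -9), Add(p, 6))) = Mul(-2, Mul(Add(-9, p), Add(6, p))) = Mul(-2, Add(-9, p), Add(6, p)))
Mul(-73, Function('x')(-9)) = Mul(-73, Add(108, Mul(-2, Pow(-9, 2)), Mul(6, -9))) = Mul(-73, Add(108, Mul(-2, 81), -54)) = Mul(-73, Add(108, -162, -54)) = Mul(-73, -108) = 7884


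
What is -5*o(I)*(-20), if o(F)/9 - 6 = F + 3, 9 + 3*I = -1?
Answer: 5100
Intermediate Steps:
I = -10/3 (I = -3 + (1/3)*(-1) = -3 - 1/3 = -10/3 ≈ -3.3333)
o(F) = 81 + 9*F (o(F) = 54 + 9*(F + 3) = 54 + 9*(3 + F) = 54 + (27 + 9*F) = 81 + 9*F)
-5*o(I)*(-20) = -5*(81 + 9*(-10/3))*(-20) = -5*(81 - 30)*(-20) = -5*51*(-20) = -255*(-20) = 5100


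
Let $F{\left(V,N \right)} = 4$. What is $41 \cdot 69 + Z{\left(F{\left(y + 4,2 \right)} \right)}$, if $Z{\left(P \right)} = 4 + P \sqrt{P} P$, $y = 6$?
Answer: $2865$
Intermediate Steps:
$Z{\left(P \right)} = 4 + P^{\frac{5}{2}}$ ($Z{\left(P \right)} = 4 + P^{\frac{3}{2}} P = 4 + P^{\frac{5}{2}}$)
$41 \cdot 69 + Z{\left(F{\left(y + 4,2 \right)} \right)} = 41 \cdot 69 + \left(4 + 4^{\frac{5}{2}}\right) = 2829 + \left(4 + 32\right) = 2829 + 36 = 2865$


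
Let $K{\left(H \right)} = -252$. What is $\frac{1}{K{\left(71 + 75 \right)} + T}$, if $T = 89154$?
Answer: $\frac{1}{88902} \approx 1.1248 \cdot 10^{-5}$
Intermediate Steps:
$\frac{1}{K{\left(71 + 75 \right)} + T} = \frac{1}{-252 + 89154} = \frac{1}{88902}$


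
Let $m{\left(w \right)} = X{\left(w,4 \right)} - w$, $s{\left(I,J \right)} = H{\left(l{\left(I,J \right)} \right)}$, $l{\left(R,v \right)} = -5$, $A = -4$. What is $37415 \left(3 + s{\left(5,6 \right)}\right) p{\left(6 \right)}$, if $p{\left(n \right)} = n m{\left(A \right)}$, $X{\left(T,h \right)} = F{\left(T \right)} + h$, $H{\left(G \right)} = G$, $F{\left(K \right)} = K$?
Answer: $-1795920$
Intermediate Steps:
$s{\left(I,J \right)} = -5$
$X{\left(T,h \right)} = T + h$
$m{\left(w \right)} = 4$ ($m{\left(w \right)} = \left(w + 4\right) - w = \left(4 + w\right) - w = 4$)
$p{\left(n \right)} = 4 n$ ($p{\left(n \right)} = n 4 = 4 n$)
$37415 \left(3 + s{\left(5,6 \right)}\right) p{\left(6 \right)} = 37415 \left(3 - 5\right) 4 \cdot 6 = 37415 \left(\left(-2\right) 24\right) = 37415 \left(-48\right) = -1795920$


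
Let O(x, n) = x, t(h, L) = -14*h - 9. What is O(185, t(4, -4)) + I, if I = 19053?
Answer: 19238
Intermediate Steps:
t(h, L) = -9 - 14*h
O(185, t(4, -4)) + I = 185 + 19053 = 19238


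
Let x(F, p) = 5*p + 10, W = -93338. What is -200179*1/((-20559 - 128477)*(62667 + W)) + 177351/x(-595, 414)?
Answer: 202671438106859/2376963241120 ≈ 85.265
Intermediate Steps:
x(F, p) = 10 + 5*p
-200179*1/((-20559 - 128477)*(62667 + W)) + 177351/x(-595, 414) = -200179*1/((-20559 - 128477)*(62667 - 93338)) + 177351/(10 + 5*414) = -200179/((-30671*(-149036))) + 177351/(10 + 2070) = -200179/4571083156 + 177351/2080 = 202671438106859/2376963241120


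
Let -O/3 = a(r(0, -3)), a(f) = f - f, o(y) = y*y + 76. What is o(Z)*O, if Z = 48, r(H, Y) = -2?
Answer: 0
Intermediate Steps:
o(y) = 76 + y² (o(y) = y² + 76 = 76 + y²)
a(f) = 0
O = 0 (O = -3*0 = 0)
o(Z)*O = (76 + 48²)*0 = (76 + 2304)*0 = 2380*0 = 0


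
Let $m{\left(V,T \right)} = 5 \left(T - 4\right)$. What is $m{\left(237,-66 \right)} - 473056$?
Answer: $-473406$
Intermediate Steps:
$m{\left(V,T \right)} = -20 + 5 T$ ($m{\left(V,T \right)} = 5 \left(-4 + T\right) = -20 + 5 T$)
$m{\left(237,-66 \right)} - 473056 = \left(-20 + 5 \left(-66\right)\right) - 473056 = \left(-20 - 330\right) - 473056 = -350 - 473056 = -473406$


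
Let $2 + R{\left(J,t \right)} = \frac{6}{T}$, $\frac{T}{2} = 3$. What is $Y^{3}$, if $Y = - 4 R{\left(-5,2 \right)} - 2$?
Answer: $8$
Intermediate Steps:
$T = 6$ ($T = 2 \cdot 3 = 6$)
$R{\left(J,t \right)} = -1$ ($R{\left(J,t \right)} = -2 + \frac{6}{6} = -2 + 6 \cdot \frac{1}{6} = -2 + 1 = -1$)
$Y = 2$ ($Y = \left(-4\right) \left(-1\right) - 2 = 4 - 2 = 2$)
$Y^{3} = 2^{3} = 8$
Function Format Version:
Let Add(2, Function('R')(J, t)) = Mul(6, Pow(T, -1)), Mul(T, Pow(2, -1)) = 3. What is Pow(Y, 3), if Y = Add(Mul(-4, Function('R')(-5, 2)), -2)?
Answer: 8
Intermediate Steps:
T = 6 (T = Mul(2, 3) = 6)
Function('R')(J, t) = -1 (Function('R')(J, t) = Add(-2, Mul(6, Pow(6, -1))) = Add(-2, Mul(6, Rational(1, 6))) = Add(-2, 1) = -1)
Y = 2 (Y = Add(Mul(-4, -1), -2) = Add(4, -2) = 2)
Pow(Y, 3) = Pow(2, 3) = 8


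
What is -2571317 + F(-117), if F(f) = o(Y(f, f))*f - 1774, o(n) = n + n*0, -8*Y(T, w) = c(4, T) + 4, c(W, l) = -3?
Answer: -20584611/8 ≈ -2.5731e+6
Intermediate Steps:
Y(T, w) = -1/8 (Y(T, w) = -(-3 + 4)/8 = -1/8*1 = -1/8)
o(n) = n (o(n) = n + 0 = n)
F(f) = -1774 - f/8 (F(f) = -f/8 - 1774 = -1774 - f/8)
-2571317 + F(-117) = -2571317 + (-1774 - 1/8*(-117)) = -2571317 + (-1774 + 117/8) = -2571317 - 14075/8 = -20584611/8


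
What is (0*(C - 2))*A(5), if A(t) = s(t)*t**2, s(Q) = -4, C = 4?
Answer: 0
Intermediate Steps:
A(t) = -4*t**2
(0*(C - 2))*A(5) = (0*(4 - 2))*(-4*5**2) = (0*2)*(-4*25) = 0*(-100) = 0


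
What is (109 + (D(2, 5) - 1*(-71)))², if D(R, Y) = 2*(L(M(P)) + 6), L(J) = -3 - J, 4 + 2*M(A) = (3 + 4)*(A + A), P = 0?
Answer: 36100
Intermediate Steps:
M(A) = -2 + 7*A (M(A) = -2 + ((3 + 4)*(A + A))/2 = -2 + (7*(2*A))/2 = -2 + (14*A)/2 = -2 + 7*A)
D(R, Y) = 10 (D(R, Y) = 2*((-3 - (-2 + 7*0)) + 6) = 2*((-3 - (-2 + 0)) + 6) = 2*((-3 - 1*(-2)) + 6) = 2*((-3 + 2) + 6) = 2*(-1 + 6) = 2*5 = 10)
(109 + (D(2, 5) - 1*(-71)))² = (109 + (10 - 1*(-71)))² = (109 + (10 + 71))² = (109 + 81)² = 190² = 36100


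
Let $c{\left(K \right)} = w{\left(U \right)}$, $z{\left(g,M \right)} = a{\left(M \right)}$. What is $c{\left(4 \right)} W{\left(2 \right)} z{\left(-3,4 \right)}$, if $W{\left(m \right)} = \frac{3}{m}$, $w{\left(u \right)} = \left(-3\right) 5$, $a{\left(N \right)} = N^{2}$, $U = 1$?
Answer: $-360$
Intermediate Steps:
$w{\left(u \right)} = -15$
$z{\left(g,M \right)} = M^{2}$
$c{\left(K \right)} = -15$
$c{\left(4 \right)} W{\left(2 \right)} z{\left(-3,4 \right)} = - 15 \cdot \frac{3}{2} \cdot 4^{2} = - 15 \cdot 3 \cdot \frac{1}{2} \cdot 16 = \left(-15\right) \frac{3}{2} \cdot 16 = \left(- \frac{45}{2}\right) 16 = -360$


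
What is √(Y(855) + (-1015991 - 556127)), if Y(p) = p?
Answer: I*√1571263 ≈ 1253.5*I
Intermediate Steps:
√(Y(855) + (-1015991 - 556127)) = √(855 + (-1015991 - 556127)) = √(855 - 1572118) = √(-1571263) = I*√1571263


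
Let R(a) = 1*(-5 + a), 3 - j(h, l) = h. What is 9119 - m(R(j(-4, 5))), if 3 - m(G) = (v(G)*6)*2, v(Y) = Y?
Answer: 9140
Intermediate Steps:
j(h, l) = 3 - h
R(a) = -5 + a
m(G) = 3 - 12*G (m(G) = 3 - G*6*2 = 3 - 6*G*2 = 3 - 12*G)
9119 - m(R(j(-4, 5))) = 9119 - (3 - 12*(-5 + (3 - 1*(-4)))) = 9119 - (3 - 12*(-5 + (3 + 4))) = 9119 - (3 - 12*(-5 + 7)) = 9119 - (3 - 12*2) = 9119 - (3 - 24) = 9119 - 1*(-21) = 9119 + 21 = 9140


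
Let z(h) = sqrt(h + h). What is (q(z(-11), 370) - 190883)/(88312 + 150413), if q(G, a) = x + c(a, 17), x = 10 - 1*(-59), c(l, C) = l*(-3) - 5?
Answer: -191929/238725 ≈ -0.80398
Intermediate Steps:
z(h) = sqrt(2)*sqrt(h) (z(h) = sqrt(2*h) = sqrt(2)*sqrt(h))
c(l, C) = -5 - 3*l (c(l, C) = -3*l - 5 = -5 - 3*l)
x = 69 (x = 10 + 59 = 69)
q(G, a) = 64 - 3*a (q(G, a) = 69 + (-5 - 3*a) = 64 - 3*a)
(q(z(-11), 370) - 190883)/(88312 + 150413) = ((64 - 3*370) - 190883)/(88312 + 150413) = ((64 - 1110) - 190883)/238725 = (-1046 - 190883)*(1/238725) = -191929*1/238725 = -191929/238725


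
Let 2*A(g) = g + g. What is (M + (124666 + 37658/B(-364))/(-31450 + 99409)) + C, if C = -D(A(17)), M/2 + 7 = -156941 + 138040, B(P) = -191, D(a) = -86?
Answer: -163239334274/4326723 ≈ -37728.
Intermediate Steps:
A(g) = g (A(g) = (g + g)/2 = (2*g)/2 = g)
M = -37816 (M = -14 + 2*(-156941 + 138040) = -14 + 2*(-18901) = -14 - 37802 = -37816)
C = 86 (C = -1*(-86) = 86)
(M + (124666 + 37658/B(-364))/(-31450 + 99409)) + C = (-37816 + (124666 + 37658/(-191))/(-31450 + 99409)) + 86 = (-37816 + (124666 + 37658*(-1/191))/67959) + 86 = (-37816 + (124666 - 37658/191)*(1/67959)) + 86 = (-37816 + (23773548/191)*(1/67959)) + 86 = (-37816 + 7924516/4326723) + 86 = -163611432452/4326723 + 86 = -163239334274/4326723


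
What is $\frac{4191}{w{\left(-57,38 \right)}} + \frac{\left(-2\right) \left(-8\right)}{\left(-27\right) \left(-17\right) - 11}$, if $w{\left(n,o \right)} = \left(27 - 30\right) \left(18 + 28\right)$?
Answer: $- \frac{19535}{644} \approx -30.334$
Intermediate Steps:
$w{\left(n,o \right)} = -138$ ($w{\left(n,o \right)} = \left(-3\right) 46 = -138$)
$\frac{4191}{w{\left(-57,38 \right)}} + \frac{\left(-2\right) \left(-8\right)}{\left(-27\right) \left(-17\right) - 11} = \frac{4191}{-138} + \frac{\left(-2\right) \left(-8\right)}{\left(-27\right) \left(-17\right) - 11} = 4191 \left(- \frac{1}{138}\right) + \frac{16}{459 - 11} = - \frac{1397}{46} + \frac{16}{448} = - \frac{1397}{46} + 16 \cdot \frac{1}{448} = - \frac{1397}{46} + \frac{1}{28} = - \frac{19535}{644}$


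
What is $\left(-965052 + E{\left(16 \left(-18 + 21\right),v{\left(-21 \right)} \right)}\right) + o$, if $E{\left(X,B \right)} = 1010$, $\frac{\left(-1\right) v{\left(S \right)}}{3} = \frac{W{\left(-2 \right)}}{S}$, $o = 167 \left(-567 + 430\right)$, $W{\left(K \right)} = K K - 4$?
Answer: $-986921$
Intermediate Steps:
$W{\left(K \right)} = -4 + K^{2}$ ($W{\left(K \right)} = K^{2} - 4 = -4 + K^{2}$)
$o = -22879$ ($o = 167 \left(-137\right) = -22879$)
$v{\left(S \right)} = 0$ ($v{\left(S \right)} = - 3 \frac{-4 + \left(-2\right)^{2}}{S} = - 3 \frac{-4 + 4}{S} = - 3 \frac{0}{S} = \left(-3\right) 0 = 0$)
$\left(-965052 + E{\left(16 \left(-18 + 21\right),v{\left(-21 \right)} \right)}\right) + o = \left(-965052 + 1010\right) - 22879 = -964042 - 22879 = -986921$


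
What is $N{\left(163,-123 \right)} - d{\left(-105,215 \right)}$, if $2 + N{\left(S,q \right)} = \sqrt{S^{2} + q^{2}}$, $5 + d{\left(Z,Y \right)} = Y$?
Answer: $-212 + \sqrt{41698} \approx -7.7991$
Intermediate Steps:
$d{\left(Z,Y \right)} = -5 + Y$
$N{\left(S,q \right)} = -2 + \sqrt{S^{2} + q^{2}}$
$N{\left(163,-123 \right)} - d{\left(-105,215 \right)} = \left(-2 + \sqrt{163^{2} + \left(-123\right)^{2}}\right) - \left(-5 + 215\right) = \left(-2 + \sqrt{26569 + 15129}\right) - 210 = \left(-2 + \sqrt{41698}\right) - 210 = -212 + \sqrt{41698}$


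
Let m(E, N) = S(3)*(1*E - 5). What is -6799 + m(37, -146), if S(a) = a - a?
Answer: -6799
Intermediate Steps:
S(a) = 0
m(E, N) = 0 (m(E, N) = 0*(1*E - 5) = 0*(E - 5) = 0*(-5 + E) = 0)
-6799 + m(37, -146) = -6799 + 0 = -6799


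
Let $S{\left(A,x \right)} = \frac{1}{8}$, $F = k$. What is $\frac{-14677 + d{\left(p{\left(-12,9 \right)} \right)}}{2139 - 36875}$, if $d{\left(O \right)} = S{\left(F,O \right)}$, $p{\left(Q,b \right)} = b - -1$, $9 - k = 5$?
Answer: $\frac{117415}{277888} \approx 0.42253$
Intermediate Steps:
$k = 4$ ($k = 9 - 5 = 4$)
$p{\left(Q,b \right)} = 1 + b$ ($p{\left(Q,b \right)} = b + 1 = 1 + b$)
$F = 4$
$S{\left(A,x \right)} = \frac{1}{8}$
$d{\left(O \right)} = \frac{1}{8}$
$\frac{-14677 + d{\left(p{\left(-12,9 \right)} \right)}}{2139 - 36875} = \frac{-14677 + \frac{1}{8}}{2139 - 36875} = - \frac{117415}{8 \left(-34736\right)} = \left(- \frac{117415}{8}\right) \left(- \frac{1}{34736}\right) = \frac{117415}{277888}$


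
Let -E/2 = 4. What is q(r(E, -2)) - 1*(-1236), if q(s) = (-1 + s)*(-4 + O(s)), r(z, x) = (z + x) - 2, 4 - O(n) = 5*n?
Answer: 456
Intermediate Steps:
O(n) = 4 - 5*n
E = -8 (E = -2*4 = -8)
r(z, x) = -2 + x + z (r(z, x) = (x + z) - 2 = -2 + x + z)
q(s) = -5*s*(-1 + s) (q(s) = (-1 + s)*(-4 + (4 - 5*s)) = (-1 + s)*(-5*s) = -5*s*(-1 + s))
q(r(E, -2)) - 1*(-1236) = 5*(-2 - 2 - 8)*(1 - (-2 - 2 - 8)) - 1*(-1236) = 5*(-12)*(1 - 1*(-12)) + 1236 = 5*(-12)*(1 + 12) + 1236 = 5*(-12)*13 + 1236 = -780 + 1236 = 456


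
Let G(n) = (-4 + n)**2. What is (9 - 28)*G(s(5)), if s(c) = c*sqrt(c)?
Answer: -2679 + 760*sqrt(5) ≈ -979.59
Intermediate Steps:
s(c) = c**(3/2)
(9 - 28)*G(s(5)) = (9 - 28)*(-4 + 5**(3/2))**2 = -19*(-4 + 5*sqrt(5))**2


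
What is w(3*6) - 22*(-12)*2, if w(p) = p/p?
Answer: 529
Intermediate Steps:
w(p) = 1
w(3*6) - 22*(-12)*2 = 1 - 22*(-12)*2 = 1 + 264*2 = 1 + 528 = 529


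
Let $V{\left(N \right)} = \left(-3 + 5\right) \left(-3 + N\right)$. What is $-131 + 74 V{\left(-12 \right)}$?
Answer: $-2351$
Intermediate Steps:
$V{\left(N \right)} = -6 + 2 N$ ($V{\left(N \right)} = 2 \left(-3 + N\right) = -6 + 2 N$)
$-131 + 74 V{\left(-12 \right)} = -131 + 74 \left(-6 + 2 \left(-12\right)\right) = -131 + 74 \left(-6 - 24\right) = -131 + 74 \left(-30\right) = -131 - 2220 = -2351$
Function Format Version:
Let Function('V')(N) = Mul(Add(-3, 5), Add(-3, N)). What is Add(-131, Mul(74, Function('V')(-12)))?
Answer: -2351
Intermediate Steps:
Function('V')(N) = Add(-6, Mul(2, N)) (Function('V')(N) = Mul(2, Add(-3, N)) = Add(-6, Mul(2, N)))
Add(-131, Mul(74, Function('V')(-12))) = Add(-131, Mul(74, Add(-6, Mul(2, -12)))) = Add(-131, Mul(74, Add(-6, -24))) = Add(-131, Mul(74, -30)) = Add(-131, -2220) = -2351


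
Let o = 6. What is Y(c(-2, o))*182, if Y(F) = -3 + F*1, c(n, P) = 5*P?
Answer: 4914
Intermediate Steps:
Y(F) = -3 + F
Y(c(-2, o))*182 = (-3 + 5*6)*182 = (-3 + 30)*182 = 27*182 = 4914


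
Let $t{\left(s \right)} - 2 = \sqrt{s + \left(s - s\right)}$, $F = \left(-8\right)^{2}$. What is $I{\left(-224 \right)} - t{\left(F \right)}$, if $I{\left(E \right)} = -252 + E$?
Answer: $-486$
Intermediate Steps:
$F = 64$
$t{\left(s \right)} = 2 + \sqrt{s}$ ($t{\left(s \right)} = 2 + \sqrt{s + \left(s - s\right)} = 2 + \sqrt{s + 0} = 2 + \sqrt{s}$)
$I{\left(-224 \right)} - t{\left(F \right)} = \left(-252 - 224\right) - \left(2 + \sqrt{64}\right) = -476 - \left(2 + 8\right) = -476 - 10 = -486$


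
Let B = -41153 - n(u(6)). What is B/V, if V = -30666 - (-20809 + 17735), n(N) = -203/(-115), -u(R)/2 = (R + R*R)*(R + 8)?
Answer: 2366399/1586540 ≈ 1.4915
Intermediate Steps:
u(R) = -2*(8 + R)*(R + R**2) (u(R) = -2*(R + R*R)*(R + 8) = -2*(R + R**2)*(8 + R) = -2*(8 + R)*(R + R**2))
n(N) = 203/115 (n(N) = -203*(-1/115) = 203/115)
B = -4732798/115 (B = -41153 - 1*203/115 = -41153 - 203/115 = -4732798/115 ≈ -41155.)
V = -27592 (V = -30666 - 1*(-3074) = -30666 + 3074 = -27592)
B/V = -4732798/115/(-27592) = -4732798/115*(-1/27592) = 2366399/1586540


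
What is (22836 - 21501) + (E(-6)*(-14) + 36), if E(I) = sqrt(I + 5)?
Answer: 1371 - 14*I ≈ 1371.0 - 14.0*I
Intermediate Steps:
E(I) = sqrt(5 + I)
(22836 - 21501) + (E(-6)*(-14) + 36) = (22836 - 21501) + (sqrt(5 - 6)*(-14) + 36) = 1335 + (sqrt(-1)*(-14) + 36) = 1335 + (I*(-14) + 36) = 1335 + (-14*I + 36) = 1335 + (36 - 14*I) = 1371 - 14*I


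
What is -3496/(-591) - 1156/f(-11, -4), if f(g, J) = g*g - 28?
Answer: -119356/18321 ≈ -6.5147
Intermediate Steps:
f(g, J) = -28 + g² (f(g, J) = g² - 28 = -28 + g²)
-3496/(-591) - 1156/f(-11, -4) = -3496/(-591) - 1156/(-28 + (-11)²) = -3496*(-1/591) - 1156/(-28 + 121) = 3496/591 - 1156/93 = -119356/18321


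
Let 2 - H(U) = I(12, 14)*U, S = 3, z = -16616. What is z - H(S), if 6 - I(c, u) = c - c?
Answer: -16600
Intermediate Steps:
I(c, u) = 6 (I(c, u) = 6 - (c - c) = 6 - 1*0 = 6 + 0 = 6)
H(U) = 2 - 6*U
z - H(S) = -16616 - (2 - 6*3) = -16616 - (2 - 18) = -16616 - 1*(-16) = -16616 + 16 = -16600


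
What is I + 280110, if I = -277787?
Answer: 2323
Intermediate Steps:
I + 280110 = -277787 + 280110 = 2323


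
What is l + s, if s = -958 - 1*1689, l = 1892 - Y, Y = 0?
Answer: -755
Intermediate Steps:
l = 1892 (l = 1892 - 1*0 = 1892 + 0 = 1892)
s = -2647 (s = -958 - 1689 = -2647)
l + s = 1892 - 2647 = -755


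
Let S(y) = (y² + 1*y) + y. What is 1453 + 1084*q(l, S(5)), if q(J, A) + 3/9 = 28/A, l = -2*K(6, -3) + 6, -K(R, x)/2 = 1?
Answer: 29383/15 ≈ 1958.9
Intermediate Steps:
S(y) = y² + 2*y (S(y) = (y² + y) + y = (y + y²) + y = y² + 2*y)
K(R, x) = -2 (K(R, x) = -2*1 = -2)
l = 10 (l = -2*(-2) + 6 = 4 + 6 = 10)
q(J, A) = -⅓ + 28/A
1453 + 1084*q(l, S(5)) = 1453 + 1084*((84 - 5*(2 + 5))/(3*((5*(2 + 5))))) = 1453 + 1084*((84 - 5*7)/(3*((5*7)))) = 1453 + 1084*((⅓)*(84 - 1*35)/35) = 1453 + 1084*((⅓)*(1/35)*(84 - 35)) = 1453 + 1084*((⅓)*(1/35)*49) = 1453 + 1084*(7/15) = 1453 + 7588/15 = 29383/15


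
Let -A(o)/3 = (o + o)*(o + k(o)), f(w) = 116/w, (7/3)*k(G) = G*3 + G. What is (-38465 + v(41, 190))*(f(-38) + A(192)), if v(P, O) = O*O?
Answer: 188840117950/133 ≈ 1.4198e+9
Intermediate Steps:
v(P, O) = O²
k(G) = 12*G/7 (k(G) = 3*(G*3 + G)/7 = 3*(3*G + G)/7 = 3*(4*G)/7 = 12*G/7)
A(o) = -114*o²/7 (A(o) = -3*(o + o)*(o + 12*o/7) = -3*2*o*19*o/7 = -114*o²/7)
(-38465 + v(41, 190))*(f(-38) + A(192)) = (-38465 + 190²)*(116/(-38) - 114/7*192²) = (-38465 + 36100)*(116*(-1/38) - 114/7*36864) = -2365*(-58/19 - 4202496/7) = -2365*(-79847830/133) = 188840117950/133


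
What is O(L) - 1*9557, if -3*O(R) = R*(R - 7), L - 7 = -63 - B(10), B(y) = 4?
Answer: -10897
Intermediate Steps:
L = -60 (L = 7 + (-63 - 1*4) = 7 + (-63 - 4) = 7 - 67 = -60)
O(R) = -R*(-7 + R)/3 (O(R) = -R*(R - 7)/3 = -R*(-7 + R)/3)
O(L) - 1*9557 = (1/3)*(-60)*(7 - 1*(-60)) - 1*9557 = (1/3)*(-60)*(7 + 60) - 9557 = (1/3)*(-60)*67 - 9557 = -1340 - 9557 = -10897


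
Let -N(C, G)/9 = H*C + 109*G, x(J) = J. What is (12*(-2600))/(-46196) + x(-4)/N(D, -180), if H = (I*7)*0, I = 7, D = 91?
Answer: 344319451/509830605 ≈ 0.67536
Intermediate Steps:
H = 0 (H = (7*7)*0 = 49*0 = 0)
N(C, G) = -981*G (N(C, G) = -9*(0*C + 109*G) = -9*(0 + 109*G) = -981*G)
(12*(-2600))/(-46196) + x(-4)/N(D, -180) = (12*(-2600))/(-46196) - 4/((-981*(-180))) = -31200*(-1/46196) - 4/176580 = 7800/11549 - 4*1/176580 = 7800/11549 - 1/44145 = 344319451/509830605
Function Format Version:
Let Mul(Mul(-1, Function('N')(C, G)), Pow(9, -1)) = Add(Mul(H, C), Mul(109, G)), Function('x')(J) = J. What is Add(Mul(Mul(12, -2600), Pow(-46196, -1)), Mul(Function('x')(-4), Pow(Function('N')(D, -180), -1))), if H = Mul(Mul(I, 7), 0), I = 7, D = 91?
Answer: Rational(344319451, 509830605) ≈ 0.67536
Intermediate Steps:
H = 0 (H = Mul(Mul(7, 7), 0) = Mul(49, 0) = 0)
Function('N')(C, G) = Mul(-981, G) (Function('N')(C, G) = Mul(-9, Add(Mul(0, C), Mul(109, G))) = Mul(-9, Add(0, Mul(109, G))) = Mul(-9, Mul(109, G)) = Mul(-981, G))
Add(Mul(Mul(12, -2600), Pow(-46196, -1)), Mul(Function('x')(-4), Pow(Function('N')(D, -180), -1))) = Add(Mul(Mul(12, -2600), Pow(-46196, -1)), Mul(-4, Pow(Mul(-981, -180), -1))) = Add(Mul(-31200, Rational(-1, 46196)), Mul(-4, Pow(176580, -1))) = Add(Rational(7800, 11549), Mul(-4, Rational(1, 176580))) = Add(Rational(7800, 11549), Rational(-1, 44145)) = Rational(344319451, 509830605)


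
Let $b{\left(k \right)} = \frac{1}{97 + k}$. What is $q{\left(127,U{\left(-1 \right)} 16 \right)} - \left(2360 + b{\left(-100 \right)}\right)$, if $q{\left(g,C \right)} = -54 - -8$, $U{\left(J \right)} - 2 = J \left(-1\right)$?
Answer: $- \frac{7217}{3} \approx -2405.7$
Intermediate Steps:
$U{\left(J \right)} = 2 - J$ ($U{\left(J \right)} = 2 + J \left(-1\right) = 2 - J$)
$q{\left(g,C \right)} = -46$ ($q{\left(g,C \right)} = -54 + 8 = -46$)
$q{\left(127,U{\left(-1 \right)} 16 \right)} - \left(2360 + b{\left(-100 \right)}\right) = -46 - \left(2360 + \frac{1}{97 - 100}\right) = -46 - \left(2360 + \frac{1}{-3}\right) = -46 - \left(2360 - \frac{1}{3}\right) = -46 - \frac{7079}{3} = - \frac{7217}{3}$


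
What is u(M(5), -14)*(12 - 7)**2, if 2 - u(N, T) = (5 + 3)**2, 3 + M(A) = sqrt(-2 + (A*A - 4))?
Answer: -1550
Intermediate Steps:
M(A) = -3 + sqrt(-6 + A**2) (M(A) = -3 + sqrt(-2 + (A*A - 4)) = -3 + sqrt(-2 + (A**2 - 4)) = -3 + sqrt(-2 + (-4 + A**2)) = -3 + sqrt(-6 + A**2))
u(N, T) = -62 (u(N, T) = 2 - (5 + 3)**2 = 2 - 1*8**2 = 2 - 1*64 = 2 - 64 = -62)
u(M(5), -14)*(12 - 7)**2 = -62*(12 - 7)**2 = -62*5**2 = -62*25 = -1550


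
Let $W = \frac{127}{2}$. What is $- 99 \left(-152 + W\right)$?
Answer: $\frac{17523}{2} \approx 8761.5$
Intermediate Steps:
$W = \frac{127}{2}$ ($W = 127 \cdot \frac{1}{2} = \frac{127}{2} \approx 63.5$)
$- 99 \left(-152 + W\right) = - 99 \left(-152 + \frac{127}{2}\right) = \left(-99\right) \left(- \frac{177}{2}\right) = \frac{17523}{2}$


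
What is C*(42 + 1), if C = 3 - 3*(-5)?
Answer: 774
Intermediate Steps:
C = 18 (C = 3 + 15 = 18)
C*(42 + 1) = 18*(42 + 1) = 18*43 = 774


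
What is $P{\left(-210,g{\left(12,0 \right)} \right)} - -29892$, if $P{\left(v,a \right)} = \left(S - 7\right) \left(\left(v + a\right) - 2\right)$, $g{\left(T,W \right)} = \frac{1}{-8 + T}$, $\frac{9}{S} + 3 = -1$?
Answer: $\frac{509611}{16} \approx 31851.0$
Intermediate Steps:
$S = - \frac{9}{4}$ ($S = \frac{9}{-3 - 1} = \frac{9}{-4} = 9 \left(- \frac{1}{4}\right) = - \frac{9}{4} \approx -2.25$)
$P{\left(v,a \right)} = \frac{37}{2} - \frac{37 a}{4} - \frac{37 v}{4}$ ($P{\left(v,a \right)} = \left(- \frac{9}{4} - 7\right) \left(\left(v + a\right) - 2\right) = - \frac{37 \left(\left(a + v\right) - 2\right)}{4} = - \frac{37 \left(-2 + a + v\right)}{4} = \frac{37}{2} - \frac{37 a}{4} - \frac{37 v}{4}$)
$P{\left(-210,g{\left(12,0 \right)} \right)} - -29892 = \left(\frac{37}{2} - \frac{37}{4 \left(-8 + 12\right)} - - \frac{3885}{2}\right) - -29892 = \left(\frac{37}{2} - \frac{37}{4 \cdot 4} + \frac{3885}{2}\right) + 29892 = \left(\frac{37}{2} - \frac{37}{16} + \frac{3885}{2}\right) + 29892 = \frac{31339}{16} + 29892 = \frac{509611}{16}$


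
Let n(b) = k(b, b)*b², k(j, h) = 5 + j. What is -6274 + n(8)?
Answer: -5442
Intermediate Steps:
n(b) = b²*(5 + b) (n(b) = (5 + b)*b² = b²*(5 + b))
-6274 + n(8) = -6274 + 8²*(5 + 8) = -6274 + 64*13 = -6274 + 832 = -5442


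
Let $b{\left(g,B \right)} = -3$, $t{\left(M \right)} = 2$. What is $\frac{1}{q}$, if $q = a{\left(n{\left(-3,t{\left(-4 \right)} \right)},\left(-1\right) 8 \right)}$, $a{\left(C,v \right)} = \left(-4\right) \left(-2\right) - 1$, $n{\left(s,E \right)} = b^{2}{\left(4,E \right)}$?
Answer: $\frac{1}{7} \approx 0.14286$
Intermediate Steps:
$n{\left(s,E \right)} = 9$ ($n{\left(s,E \right)} = \left(-3\right)^{2} = 9$)
$a{\left(C,v \right)} = 7$ ($a{\left(C,v \right)} = 8 - 1 = 7$)
$q = 7$
$\frac{1}{q} = \frac{1}{7}$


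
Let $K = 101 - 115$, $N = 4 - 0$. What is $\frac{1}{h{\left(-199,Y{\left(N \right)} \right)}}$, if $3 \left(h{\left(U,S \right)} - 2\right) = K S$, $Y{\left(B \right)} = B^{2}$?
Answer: $- \frac{3}{218} \approx -0.013761$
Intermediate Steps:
$N = 4$ ($N = 4 + 0 = 4$)
$K = -14$ ($K = 101 - 115 = -14$)
$h{\left(U,S \right)} = 2 - \frac{14 S}{3}$ ($h{\left(U,S \right)} = 2 + \frac{\left(-14\right) S}{3} = 2 - \frac{14 S}{3}$)
$\frac{1}{h{\left(-199,Y{\left(N \right)} \right)}} = \frac{1}{2 - \frac{14 \cdot 4^{2}}{3}} = \frac{1}{2 - \frac{224}{3}} = \frac{1}{- \frac{218}{3}} = - \frac{3}{218}$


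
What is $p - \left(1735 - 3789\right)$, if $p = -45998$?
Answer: $-43944$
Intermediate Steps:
$p - \left(1735 - 3789\right) = -45998 - \left(1735 - 3789\right) = -45998 - -2054 = -45998 + 2054 = -43944$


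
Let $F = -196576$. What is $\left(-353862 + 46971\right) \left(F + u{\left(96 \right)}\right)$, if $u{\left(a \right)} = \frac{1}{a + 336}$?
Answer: $\frac{2895715416269}{48} \approx 6.0327 \cdot 10^{10}$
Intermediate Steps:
$u{\left(a \right)} = \frac{1}{336 + a}$
$\left(-353862 + 46971\right) \left(F + u{\left(96 \right)}\right) = \left(-353862 + 46971\right) \left(-196576 + \frac{1}{336 + 96}\right) = - 306891 \left(-196576 + \frac{1}{432}\right) = \left(-306891\right) \left(- \frac{84920831}{432}\right) = \frac{2895715416269}{48}$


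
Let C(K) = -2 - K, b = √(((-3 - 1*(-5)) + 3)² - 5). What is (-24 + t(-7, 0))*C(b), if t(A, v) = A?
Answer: 62 + 62*√5 ≈ 200.64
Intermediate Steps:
b = 2*√5 (b = √(((-3 + 5) + 3)² - 5) = √((2 + 3)² - 5) = √(5² - 5) = √(25 - 5) = √20 = 2*√5 ≈ 4.4721)
(-24 + t(-7, 0))*C(b) = (-24 - 7)*(-2 - 2*√5) = -31*(-2 - 2*√5) = 62 + 62*√5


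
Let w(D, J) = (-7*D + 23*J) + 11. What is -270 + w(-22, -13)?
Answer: -404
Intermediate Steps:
w(D, J) = 11 - 7*D + 23*J
-270 + w(-22, -13) = -270 + (11 - 7*(-22) + 23*(-13)) = -270 + (11 + 154 - 299) = -270 - 134 = -404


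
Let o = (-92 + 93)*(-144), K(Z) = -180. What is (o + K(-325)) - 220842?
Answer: -221166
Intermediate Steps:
o = -144 (o = 1*(-144) = -144)
(o + K(-325)) - 220842 = (-144 - 180) - 220842 = -324 - 220842 = -221166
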